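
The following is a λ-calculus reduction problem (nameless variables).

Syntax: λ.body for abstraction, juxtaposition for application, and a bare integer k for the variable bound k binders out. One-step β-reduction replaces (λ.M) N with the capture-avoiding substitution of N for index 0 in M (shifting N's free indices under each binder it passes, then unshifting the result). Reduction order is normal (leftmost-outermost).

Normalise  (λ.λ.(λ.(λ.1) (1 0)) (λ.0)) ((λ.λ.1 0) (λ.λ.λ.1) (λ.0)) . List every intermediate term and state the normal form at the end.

Answer: normal form = λ.λ.0  (in 3 steps)

Derivation:
  start: (λ.λ.(λ.(λ.1) (1 0)) (λ.0)) ((λ.λ.1 0) (λ.λ.λ.1) (λ.0))
  step 1: λ.(λ.(λ.1) (1 0)) (λ.0)
  step 2: λ.(λ.λ.0) (0 (λ.0))
  step 3: λ.λ.0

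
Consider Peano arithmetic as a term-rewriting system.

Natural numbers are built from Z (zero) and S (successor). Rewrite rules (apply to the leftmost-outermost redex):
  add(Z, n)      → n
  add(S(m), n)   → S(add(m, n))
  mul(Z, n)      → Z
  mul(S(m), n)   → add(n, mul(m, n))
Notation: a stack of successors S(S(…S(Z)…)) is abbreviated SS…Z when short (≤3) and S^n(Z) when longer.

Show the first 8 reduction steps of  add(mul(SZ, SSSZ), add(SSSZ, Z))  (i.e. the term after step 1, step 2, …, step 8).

Answer: after 8 steps: S(S(S(add(mul(Z, SSSZ), add(SSSZ, Z)))))

Derivation:
  start: add(mul(SZ, SSSZ), add(SSSZ, Z))
  [1] add(add(SSSZ, mul(Z, SSSZ)), add(SSSZ, Z))
  [2] add(S(add(SSZ, mul(Z, SSSZ))), add(SSSZ, Z))
  [3] S(add(add(SSZ, mul(Z, SSSZ)), add(SSSZ, Z)))
  [4] S(add(S(add(SZ, mul(Z, SSSZ))), add(SSSZ, Z)))
  [5] S(S(add(add(SZ, mul(Z, SSSZ)), add(SSSZ, Z))))
  [6] S(S(add(S(add(Z, mul(Z, SSSZ))), add(SSSZ, Z))))
  [7] S(S(S(add(add(Z, mul(Z, SSSZ)), add(SSSZ, Z)))))
  [8] S(S(S(add(mul(Z, SSSZ), add(SSSZ, Z)))))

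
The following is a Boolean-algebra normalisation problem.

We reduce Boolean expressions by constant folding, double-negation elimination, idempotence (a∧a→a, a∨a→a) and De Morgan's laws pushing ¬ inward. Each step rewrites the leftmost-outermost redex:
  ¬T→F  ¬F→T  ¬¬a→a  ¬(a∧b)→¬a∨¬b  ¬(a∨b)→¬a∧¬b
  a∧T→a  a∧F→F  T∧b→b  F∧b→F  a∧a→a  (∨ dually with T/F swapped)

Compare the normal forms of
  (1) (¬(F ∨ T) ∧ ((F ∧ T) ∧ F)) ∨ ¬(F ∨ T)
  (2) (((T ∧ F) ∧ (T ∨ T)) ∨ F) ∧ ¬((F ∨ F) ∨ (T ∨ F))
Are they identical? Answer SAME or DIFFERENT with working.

Term A:
  start: (¬(F ∨ T) ∧ ((F ∧ T) ∧ F)) ∨ ¬(F ∨ T)
  step 1: ((¬F ∧ ¬T) ∧ ((F ∧ T) ∧ F)) ∨ ¬(F ∨ T)
  step 2: ((T ∧ ¬T) ∧ ((F ∧ T) ∧ F)) ∨ ¬(F ∨ T)
  step 3: (¬T ∧ ((F ∧ T) ∧ F)) ∨ ¬(F ∨ T)
  step 4: (F ∧ ((F ∧ T) ∧ F)) ∨ ¬(F ∨ T)
  step 5: F ∨ ¬(F ∨ T)
  step 6: ¬(F ∨ T)
  step 7: ¬F ∧ ¬T
  step 8: T ∧ ¬T
  step 9: ¬T
  step 10: F

Term B:
  start: (((T ∧ F) ∧ (T ∨ T)) ∨ F) ∧ ¬((F ∨ F) ∨ (T ∨ F))
  step 1: ((T ∧ F) ∧ (T ∨ T)) ∧ ¬((F ∨ F) ∨ (T ∨ F))
  step 2: (F ∧ (T ∨ T)) ∧ ¬((F ∨ F) ∨ (T ∨ F))
  step 3: F ∧ ¬((F ∨ F) ∨ (T ∨ F))
  step 4: F

Answer: SAME — A ⇓ F, B ⇓ F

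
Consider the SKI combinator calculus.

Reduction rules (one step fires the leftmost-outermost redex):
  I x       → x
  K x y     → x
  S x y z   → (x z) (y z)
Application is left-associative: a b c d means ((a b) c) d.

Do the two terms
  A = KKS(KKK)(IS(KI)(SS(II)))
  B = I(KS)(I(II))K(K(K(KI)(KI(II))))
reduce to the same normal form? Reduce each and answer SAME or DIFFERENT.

Term A:
  start: KKS(KKK)(IS(KI)(SS(II)))
  [1] K(KKK)(IS(KI)(SS(II)))
  [2] KKK
  [3] K

Term B:
  start: I(KS)(I(II))K(K(K(KI)(KI(II))))
  [1] KS(I(II))K(K(K(KI)(KI(II))))
  [2] SK(K(K(KI)(KI(II))))
  [3] SK(K(KI))

Answer: DIFFERENT — A ⇓ K, B ⇓ SK(K(KI))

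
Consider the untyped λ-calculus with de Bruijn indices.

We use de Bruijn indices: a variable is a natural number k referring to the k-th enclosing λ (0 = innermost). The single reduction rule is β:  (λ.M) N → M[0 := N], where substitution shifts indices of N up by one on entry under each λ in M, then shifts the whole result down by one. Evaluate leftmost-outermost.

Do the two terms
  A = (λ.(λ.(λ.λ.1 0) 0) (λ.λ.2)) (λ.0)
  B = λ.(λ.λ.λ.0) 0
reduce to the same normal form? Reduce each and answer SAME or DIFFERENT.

Term A:
  start: (λ.(λ.(λ.λ.1 0) 0) (λ.λ.2)) (λ.0)
  step 1: (λ.(λ.λ.1 0) 0) (λ.λ.λ.0)
  step 2: (λ.λ.1 0) (λ.λ.λ.0)
  step 3: λ.(λ.λ.λ.0) 0
  step 4: λ.λ.λ.0

Term B:
  start: λ.(λ.λ.λ.0) 0
  step 1: λ.λ.λ.0

Answer: SAME — A ⇓ λ.λ.λ.0, B ⇓ λ.λ.λ.0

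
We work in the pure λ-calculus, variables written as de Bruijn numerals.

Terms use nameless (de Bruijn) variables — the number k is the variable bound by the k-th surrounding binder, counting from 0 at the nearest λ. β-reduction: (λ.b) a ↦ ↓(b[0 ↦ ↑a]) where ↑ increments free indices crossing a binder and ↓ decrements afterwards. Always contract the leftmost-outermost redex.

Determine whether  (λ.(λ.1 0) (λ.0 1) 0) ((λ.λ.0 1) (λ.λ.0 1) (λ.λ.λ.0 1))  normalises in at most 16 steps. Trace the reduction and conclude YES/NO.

Answer: YES — reaches normal form λ.0 (λ.0 (λ.λ.0 1)) in 14 ≤ 16 steps

Working:
  start: (λ.(λ.1 0) (λ.0 1) 0) ((λ.λ.0 1) (λ.λ.0 1) (λ.λ.λ.0 1))
  step 1: (λ.(λ.λ.0 1) (λ.λ.0 1) (λ.λ.λ.0 1) 0) (λ.0 ((λ.λ.0 1) (λ.λ.0 1) (λ.λ.λ.0 1))) ((λ.λ.0 1) (λ.λ.0 1) (λ.λ.λ.0 1))
  step 2: (λ.λ.0 1) (λ.λ.0 1) (λ.λ.λ.0 1) (λ.0 ((λ.λ.0 1) (λ.λ.0 1) (λ.λ.λ.0 1))) ((λ.λ.0 1) (λ.λ.0 1) (λ.λ.λ.0 1))
  step 3: (λ.0 (λ.λ.0 1)) (λ.λ.λ.0 1) (λ.0 ((λ.λ.0 1) (λ.λ.0 1) (λ.λ.λ.0 1))) ((λ.λ.0 1) (λ.λ.0 1) (λ.λ.λ.0 1))
  step 4: (λ.λ.λ.0 1) (λ.λ.0 1) (λ.0 ((λ.λ.0 1) (λ.λ.0 1) (λ.λ.λ.0 1))) ((λ.λ.0 1) (λ.λ.0 1) (λ.λ.λ.0 1))
  step 5: (λ.λ.0 1) (λ.0 ((λ.λ.0 1) (λ.λ.0 1) (λ.λ.λ.0 1))) ((λ.λ.0 1) (λ.λ.0 1) (λ.λ.λ.0 1))
  step 6: (λ.0 (λ.0 ((λ.λ.0 1) (λ.λ.0 1) (λ.λ.λ.0 1)))) ((λ.λ.0 1) (λ.λ.0 1) (λ.λ.λ.0 1))
  step 7: (λ.λ.0 1) (λ.λ.0 1) (λ.λ.λ.0 1) (λ.0 ((λ.λ.0 1) (λ.λ.0 1) (λ.λ.λ.0 1)))
  step 8: (λ.0 (λ.λ.0 1)) (λ.λ.λ.0 1) (λ.0 ((λ.λ.0 1) (λ.λ.0 1) (λ.λ.λ.0 1)))
  step 9: (λ.λ.λ.0 1) (λ.λ.0 1) (λ.0 ((λ.λ.0 1) (λ.λ.0 1) (λ.λ.λ.0 1)))
  step 10: (λ.λ.0 1) (λ.0 ((λ.λ.0 1) (λ.λ.0 1) (λ.λ.λ.0 1)))
  step 11: λ.0 (λ.0 ((λ.λ.0 1) (λ.λ.0 1) (λ.λ.λ.0 1)))
  step 12: λ.0 (λ.0 ((λ.0 (λ.λ.0 1)) (λ.λ.λ.0 1)))
  step 13: λ.0 (λ.0 ((λ.λ.λ.0 1) (λ.λ.0 1)))
  step 14: λ.0 (λ.0 (λ.λ.0 1))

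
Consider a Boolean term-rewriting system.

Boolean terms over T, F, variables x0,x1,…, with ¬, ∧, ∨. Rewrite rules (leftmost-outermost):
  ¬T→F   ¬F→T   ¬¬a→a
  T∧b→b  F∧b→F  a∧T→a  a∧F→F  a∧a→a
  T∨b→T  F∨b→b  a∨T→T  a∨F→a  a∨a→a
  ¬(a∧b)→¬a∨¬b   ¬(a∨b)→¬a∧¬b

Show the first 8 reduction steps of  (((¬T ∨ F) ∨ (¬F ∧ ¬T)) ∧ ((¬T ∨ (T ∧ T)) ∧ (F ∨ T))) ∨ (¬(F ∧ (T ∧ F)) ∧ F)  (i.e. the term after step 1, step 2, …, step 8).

Answer: after 8 steps: ¬(F ∧ (T ∧ F)) ∧ F

Working:
  start: (((¬T ∨ F) ∨ (¬F ∧ ¬T)) ∧ ((¬T ∨ (T ∧ T)) ∧ (F ∨ T))) ∨ (¬(F ∧ (T ∧ F)) ∧ F)
  [1] ((¬T ∨ (¬F ∧ ¬T)) ∧ ((¬T ∨ (T ∧ T)) ∧ (F ∨ T))) ∨ (¬(F ∧ (T ∧ F)) ∧ F)
  [2] ((F ∨ (¬F ∧ ¬T)) ∧ ((¬T ∨ (T ∧ T)) ∧ (F ∨ T))) ∨ (¬(F ∧ (T ∧ F)) ∧ F)
  [3] ((¬F ∧ ¬T) ∧ ((¬T ∨ (T ∧ T)) ∧ (F ∨ T))) ∨ (¬(F ∧ (T ∧ F)) ∧ F)
  [4] ((T ∧ ¬T) ∧ ((¬T ∨ (T ∧ T)) ∧ (F ∨ T))) ∨ (¬(F ∧ (T ∧ F)) ∧ F)
  [5] (¬T ∧ ((¬T ∨ (T ∧ T)) ∧ (F ∨ T))) ∨ (¬(F ∧ (T ∧ F)) ∧ F)
  [6] (F ∧ ((¬T ∨ (T ∧ T)) ∧ (F ∨ T))) ∨ (¬(F ∧ (T ∧ F)) ∧ F)
  [7] F ∨ (¬(F ∧ (T ∧ F)) ∧ F)
  [8] ¬(F ∧ (T ∧ F)) ∧ F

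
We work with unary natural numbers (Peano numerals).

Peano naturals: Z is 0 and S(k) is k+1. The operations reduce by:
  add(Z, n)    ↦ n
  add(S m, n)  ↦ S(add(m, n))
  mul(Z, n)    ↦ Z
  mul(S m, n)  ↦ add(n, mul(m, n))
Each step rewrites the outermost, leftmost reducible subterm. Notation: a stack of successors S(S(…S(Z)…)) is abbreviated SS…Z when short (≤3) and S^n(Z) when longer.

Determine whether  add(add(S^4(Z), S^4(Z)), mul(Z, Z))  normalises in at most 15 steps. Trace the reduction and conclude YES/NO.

Answer: YES — reaches normal form S^8(Z) in 15 ≤ 15 steps

Reduction:
  start: add(add(S^4(Z), S^4(Z)), mul(Z, Z))
  →1  add(S(add(SSSZ, S^4(Z))), mul(Z, Z))
  →2  S(add(add(SSSZ, S^4(Z)), mul(Z, Z)))
  →3  S(add(S(add(SSZ, S^4(Z))), mul(Z, Z)))
  →4  S(S(add(add(SSZ, S^4(Z)), mul(Z, Z))))
  →5  S(S(add(S(add(SZ, S^4(Z))), mul(Z, Z))))
  →6  S(S(S(add(add(SZ, S^4(Z)), mul(Z, Z)))))
  →7  S(S(S(add(S(add(Z, S^4(Z))), mul(Z, Z)))))
  →8  S(S(S(S(add(add(Z, S^4(Z)), mul(Z, Z))))))
  →9  S(S(S(S(add(S^4(Z), mul(Z, Z))))))
  →10  S(S(S(S(S(add(SSSZ, mul(Z, Z)))))))
  →11  S(S(S(S(S(S(add(SSZ, mul(Z, Z))))))))
  →12  S(S(S(S(S(S(S(add(SZ, mul(Z, Z)))))))))
  →13  S(S(S(S(S(S(S(S(add(Z, mul(Z, Z))))))))))
  →14  S(S(S(S(S(S(S(S(mul(Z, Z)))))))))
  →15  S^8(Z)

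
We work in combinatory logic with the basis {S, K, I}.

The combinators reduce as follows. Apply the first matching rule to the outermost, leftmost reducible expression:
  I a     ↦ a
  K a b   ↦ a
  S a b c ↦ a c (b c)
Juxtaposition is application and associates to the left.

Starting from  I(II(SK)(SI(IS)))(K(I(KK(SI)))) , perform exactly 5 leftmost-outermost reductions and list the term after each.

Answer: after 5 steps: K(I(KK(SI)))

Reduction:
  start: I(II(SK)(SI(IS)))(K(I(KK(SI))))
  →1  II(SK)(SI(IS))(K(I(KK(SI))))
  →2  I(SK)(SI(IS))(K(I(KK(SI))))
  →3  SK(SI(IS))(K(I(KK(SI))))
  →4  K(K(I(KK(SI))))(SI(IS)(K(I(KK(SI)))))
  →5  K(I(KK(SI)))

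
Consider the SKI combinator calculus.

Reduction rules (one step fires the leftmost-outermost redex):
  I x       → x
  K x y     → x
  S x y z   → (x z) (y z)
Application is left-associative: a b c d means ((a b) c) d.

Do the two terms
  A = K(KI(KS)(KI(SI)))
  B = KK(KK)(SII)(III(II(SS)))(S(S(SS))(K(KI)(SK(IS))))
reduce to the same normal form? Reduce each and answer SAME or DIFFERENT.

Answer: DIFFERENT — A ⇓ KI, B ⇓ S(SII)(SII)

Working:
Term A:
  start: K(KI(KS)(KI(SI)))
  [1] K(I(KI(SI)))
  [2] K(KI(SI))
  [3] KI

Term B:
  start: KK(KK)(SII)(III(II(SS)))(S(S(SS))(K(KI)(SK(IS))))
  [1] K(SII)(III(II(SS)))(S(S(SS))(K(KI)(SK(IS))))
  [2] SII(S(S(SS))(K(KI)(SK(IS))))
  [3] I(S(S(SS))(K(KI)(SK(IS))))(I(S(S(SS))(K(KI)(SK(IS)))))
  [4] S(S(SS))(K(KI)(SK(IS)))(I(S(S(SS))(K(KI)(SK(IS)))))
  [5] S(SS)(I(S(S(SS))(K(KI)(SK(IS)))))(K(KI)(SK(IS))(I(S(S(SS))(K(KI)(SK(IS))))))
  [6] SS(K(KI)(SK(IS))(I(S(S(SS))(K(KI)(SK(IS))))))(I(S(S(SS))(K(KI)(SK(IS))))(K(KI)(SK(IS))(I(S(S(SS))(K(KI)(SK(IS)))))))
  [7] S(I(S(S(SS))(K(KI)(SK(IS))))(K(KI)(SK(IS))(I(S(S(SS))(K(KI)(SK(IS)))))))(K(KI)(SK(IS))(I(S(S(SS))(K(KI)(SK(IS)))))(I(S(S(SS))(K(KI)(SK(IS))))(K(KI)(SK(IS))(I(S(S(SS))(K(KI)(SK(IS))))))))
  [8] S(S(S(SS))(K(KI)(SK(IS)))(K(KI)(SK(IS))(I(S(S(SS))(K(KI)(SK(IS)))))))(K(KI)(SK(IS))(I(S(S(SS))(K(KI)(SK(IS)))))(I(S(S(SS))(K(KI)(SK(IS))))(K(KI)(SK(IS))(I(S(S(SS))(K(KI)(SK(IS))))))))
  [9] S(S(SS)(K(KI)(SK(IS))(I(S(S(SS))(K(KI)(SK(IS))))))(K(KI)(SK(IS))(K(KI)(SK(IS))(I(S(S(SS))(K(KI)(SK(IS))))))))(K(KI)(SK(IS))(I(S(S(SS))(K(KI)(SK(IS)))))(I(S(S(SS))(K(KI)(SK(IS))))(K(KI)(SK(IS))(I(S(S(SS))(K(KI)(SK(IS))))))))
  [10] S(SS(K(KI)(SK(IS))(K(KI)(SK(IS))(I(S(S(SS))(K(KI)(SK(IS)))))))(K(KI)(SK(IS))(I(S(S(SS))(K(KI)(SK(IS)))))(K(KI)(SK(IS))(K(KI)(SK(IS))(I(S(S(SS))(K(KI)(SK(IS)))))))))(K(KI)(SK(IS))(I(S(S(SS))(K(KI)(SK(IS)))))(I(S(S(SS))(K(KI)(SK(IS))))(K(KI)(SK(IS))(I(S(S(SS))(K(KI)(SK(IS))))))))
  [11] S(S(K(KI)(SK(IS))(I(S(S(SS))(K(KI)(SK(IS)))))(K(KI)(SK(IS))(K(KI)(SK(IS))(I(S(S(SS))(K(KI)(SK(IS))))))))(K(KI)(SK(IS))(K(KI)(SK(IS))(I(S(S(SS))(K(KI)(SK(IS))))))(K(KI)(SK(IS))(I(S(S(SS))(K(KI)(SK(IS)))))(K(KI)(SK(IS))(K(KI)(SK(IS))(I(S(S(SS))(K(KI)(SK(IS))))))))))(K(KI)(SK(IS))(I(S(S(SS))(K(KI)(SK(IS)))))(I(S(S(SS))(K(KI)(SK(IS))))(K(KI)(SK(IS))(I(S(S(SS))(K(KI)(SK(IS))))))))
  [12] S(S(KI(I(S(S(SS))(K(KI)(SK(IS)))))(K(KI)(SK(IS))(K(KI)(SK(IS))(I(S(S(SS))(K(KI)(SK(IS))))))))(K(KI)(SK(IS))(K(KI)(SK(IS))(I(S(S(SS))(K(KI)(SK(IS))))))(K(KI)(SK(IS))(I(S(S(SS))(K(KI)(SK(IS)))))(K(KI)(SK(IS))(K(KI)(SK(IS))(I(S(S(SS))(K(KI)(SK(IS))))))))))(K(KI)(SK(IS))(I(S(S(SS))(K(KI)(SK(IS)))))(I(S(S(SS))(K(KI)(SK(IS))))(K(KI)(SK(IS))(I(S(S(SS))(K(KI)(SK(IS))))))))
  [13] S(S(I(K(KI)(SK(IS))(K(KI)(SK(IS))(I(S(S(SS))(K(KI)(SK(IS))))))))(K(KI)(SK(IS))(K(KI)(SK(IS))(I(S(S(SS))(K(KI)(SK(IS))))))(K(KI)(SK(IS))(I(S(S(SS))(K(KI)(SK(IS)))))(K(KI)(SK(IS))(K(KI)(SK(IS))(I(S(S(SS))(K(KI)(SK(IS))))))))))(K(KI)(SK(IS))(I(S(S(SS))(K(KI)(SK(IS)))))(I(S(S(SS))(K(KI)(SK(IS))))(K(KI)(SK(IS))(I(S(S(SS))(K(KI)(SK(IS))))))))
  [14] S(S(K(KI)(SK(IS))(K(KI)(SK(IS))(I(S(S(SS))(K(KI)(SK(IS)))))))(K(KI)(SK(IS))(K(KI)(SK(IS))(I(S(S(SS))(K(KI)(SK(IS))))))(K(KI)(SK(IS))(I(S(S(SS))(K(KI)(SK(IS)))))(K(KI)(SK(IS))(K(KI)(SK(IS))(I(S(S(SS))(K(KI)(SK(IS))))))))))(K(KI)(SK(IS))(I(S(S(SS))(K(KI)(SK(IS)))))(I(S(S(SS))(K(KI)(SK(IS))))(K(KI)(SK(IS))(I(S(S(SS))(K(KI)(SK(IS))))))))
  [15] S(S(KI(K(KI)(SK(IS))(I(S(S(SS))(K(KI)(SK(IS)))))))(K(KI)(SK(IS))(K(KI)(SK(IS))(I(S(S(SS))(K(KI)(SK(IS))))))(K(KI)(SK(IS))(I(S(S(SS))(K(KI)(SK(IS)))))(K(KI)(SK(IS))(K(KI)(SK(IS))(I(S(S(SS))(K(KI)(SK(IS))))))))))(K(KI)(SK(IS))(I(S(S(SS))(K(KI)(SK(IS)))))(I(S(S(SS))(K(KI)(SK(IS))))(K(KI)(SK(IS))(I(S(S(SS))(K(KI)(SK(IS))))))))
  [16] S(SI(K(KI)(SK(IS))(K(KI)(SK(IS))(I(S(S(SS))(K(KI)(SK(IS))))))(K(KI)(SK(IS))(I(S(S(SS))(K(KI)(SK(IS)))))(K(KI)(SK(IS))(K(KI)(SK(IS))(I(S(S(SS))(K(KI)(SK(IS))))))))))(K(KI)(SK(IS))(I(S(S(SS))(K(KI)(SK(IS)))))(I(S(S(SS))(K(KI)(SK(IS))))(K(KI)(SK(IS))(I(S(S(SS))(K(KI)(SK(IS))))))))
  [17] S(SI(KI(K(KI)(SK(IS))(I(S(S(SS))(K(KI)(SK(IS))))))(K(KI)(SK(IS))(I(S(S(SS))(K(KI)(SK(IS)))))(K(KI)(SK(IS))(K(KI)(SK(IS))(I(S(S(SS))(K(KI)(SK(IS))))))))))(K(KI)(SK(IS))(I(S(S(SS))(K(KI)(SK(IS)))))(I(S(S(SS))(K(KI)(SK(IS))))(K(KI)(SK(IS))(I(S(S(SS))(K(KI)(SK(IS))))))))
  [18] S(SI(I(K(KI)(SK(IS))(I(S(S(SS))(K(KI)(SK(IS)))))(K(KI)(SK(IS))(K(KI)(SK(IS))(I(S(S(SS))(K(KI)(SK(IS))))))))))(K(KI)(SK(IS))(I(S(S(SS))(K(KI)(SK(IS)))))(I(S(S(SS))(K(KI)(SK(IS))))(K(KI)(SK(IS))(I(S(S(SS))(K(KI)(SK(IS))))))))
  [19] S(SI(K(KI)(SK(IS))(I(S(S(SS))(K(KI)(SK(IS)))))(K(KI)(SK(IS))(K(KI)(SK(IS))(I(S(S(SS))(K(KI)(SK(IS)))))))))(K(KI)(SK(IS))(I(S(S(SS))(K(KI)(SK(IS)))))(I(S(S(SS))(K(KI)(SK(IS))))(K(KI)(SK(IS))(I(S(S(SS))(K(KI)(SK(IS))))))))
  [20] S(SI(KI(I(S(S(SS))(K(KI)(SK(IS)))))(K(KI)(SK(IS))(K(KI)(SK(IS))(I(S(S(SS))(K(KI)(SK(IS)))))))))(K(KI)(SK(IS))(I(S(S(SS))(K(KI)(SK(IS)))))(I(S(S(SS))(K(KI)(SK(IS))))(K(KI)(SK(IS))(I(S(S(SS))(K(KI)(SK(IS))))))))
  [21] S(SI(I(K(KI)(SK(IS))(K(KI)(SK(IS))(I(S(S(SS))(K(KI)(SK(IS)))))))))(K(KI)(SK(IS))(I(S(S(SS))(K(KI)(SK(IS)))))(I(S(S(SS))(K(KI)(SK(IS))))(K(KI)(SK(IS))(I(S(S(SS))(K(KI)(SK(IS))))))))
  [22] S(SI(K(KI)(SK(IS))(K(KI)(SK(IS))(I(S(S(SS))(K(KI)(SK(IS))))))))(K(KI)(SK(IS))(I(S(S(SS))(K(KI)(SK(IS)))))(I(S(S(SS))(K(KI)(SK(IS))))(K(KI)(SK(IS))(I(S(S(SS))(K(KI)(SK(IS))))))))
  [23] S(SI(KI(K(KI)(SK(IS))(I(S(S(SS))(K(KI)(SK(IS))))))))(K(KI)(SK(IS))(I(S(S(SS))(K(KI)(SK(IS)))))(I(S(S(SS))(K(KI)(SK(IS))))(K(KI)(SK(IS))(I(S(S(SS))(K(KI)(SK(IS))))))))
  [24] S(SII)(K(KI)(SK(IS))(I(S(S(SS))(K(KI)(SK(IS)))))(I(S(S(SS))(K(KI)(SK(IS))))(K(KI)(SK(IS))(I(S(S(SS))(K(KI)(SK(IS))))))))
  [25] S(SII)(KI(I(S(S(SS))(K(KI)(SK(IS)))))(I(S(S(SS))(K(KI)(SK(IS))))(K(KI)(SK(IS))(I(S(S(SS))(K(KI)(SK(IS))))))))
  [26] S(SII)(I(I(S(S(SS))(K(KI)(SK(IS))))(K(KI)(SK(IS))(I(S(S(SS))(K(KI)(SK(IS))))))))
  [27] S(SII)(I(S(S(SS))(K(KI)(SK(IS))))(K(KI)(SK(IS))(I(S(S(SS))(K(KI)(SK(IS)))))))
  [28] S(SII)(S(S(SS))(K(KI)(SK(IS)))(K(KI)(SK(IS))(I(S(S(SS))(K(KI)(SK(IS)))))))
  [29] S(SII)(S(SS)(K(KI)(SK(IS))(I(S(S(SS))(K(KI)(SK(IS))))))(K(KI)(SK(IS))(K(KI)(SK(IS))(I(S(S(SS))(K(KI)(SK(IS))))))))
  [30] S(SII)(SS(K(KI)(SK(IS))(K(KI)(SK(IS))(I(S(S(SS))(K(KI)(SK(IS)))))))(K(KI)(SK(IS))(I(S(S(SS))(K(KI)(SK(IS)))))(K(KI)(SK(IS))(K(KI)(SK(IS))(I(S(S(SS))(K(KI)(SK(IS)))))))))
  [31] S(SII)(S(K(KI)(SK(IS))(I(S(S(SS))(K(KI)(SK(IS)))))(K(KI)(SK(IS))(K(KI)(SK(IS))(I(S(S(SS))(K(KI)(SK(IS))))))))(K(KI)(SK(IS))(K(KI)(SK(IS))(I(S(S(SS))(K(KI)(SK(IS))))))(K(KI)(SK(IS))(I(S(S(SS))(K(KI)(SK(IS)))))(K(KI)(SK(IS))(K(KI)(SK(IS))(I(S(S(SS))(K(KI)(SK(IS))))))))))
  [32] S(SII)(S(KI(I(S(S(SS))(K(KI)(SK(IS)))))(K(KI)(SK(IS))(K(KI)(SK(IS))(I(S(S(SS))(K(KI)(SK(IS))))))))(K(KI)(SK(IS))(K(KI)(SK(IS))(I(S(S(SS))(K(KI)(SK(IS))))))(K(KI)(SK(IS))(I(S(S(SS))(K(KI)(SK(IS)))))(K(KI)(SK(IS))(K(KI)(SK(IS))(I(S(S(SS))(K(KI)(SK(IS))))))))))
  [33] S(SII)(S(I(K(KI)(SK(IS))(K(KI)(SK(IS))(I(S(S(SS))(K(KI)(SK(IS))))))))(K(KI)(SK(IS))(K(KI)(SK(IS))(I(S(S(SS))(K(KI)(SK(IS))))))(K(KI)(SK(IS))(I(S(S(SS))(K(KI)(SK(IS)))))(K(KI)(SK(IS))(K(KI)(SK(IS))(I(S(S(SS))(K(KI)(SK(IS))))))))))
  [34] S(SII)(S(K(KI)(SK(IS))(K(KI)(SK(IS))(I(S(S(SS))(K(KI)(SK(IS)))))))(K(KI)(SK(IS))(K(KI)(SK(IS))(I(S(S(SS))(K(KI)(SK(IS))))))(K(KI)(SK(IS))(I(S(S(SS))(K(KI)(SK(IS)))))(K(KI)(SK(IS))(K(KI)(SK(IS))(I(S(S(SS))(K(KI)(SK(IS))))))))))
  [35] S(SII)(S(KI(K(KI)(SK(IS))(I(S(S(SS))(K(KI)(SK(IS)))))))(K(KI)(SK(IS))(K(KI)(SK(IS))(I(S(S(SS))(K(KI)(SK(IS))))))(K(KI)(SK(IS))(I(S(S(SS))(K(KI)(SK(IS)))))(K(KI)(SK(IS))(K(KI)(SK(IS))(I(S(S(SS))(K(KI)(SK(IS))))))))))
  [36] S(SII)(SI(K(KI)(SK(IS))(K(KI)(SK(IS))(I(S(S(SS))(K(KI)(SK(IS))))))(K(KI)(SK(IS))(I(S(S(SS))(K(KI)(SK(IS)))))(K(KI)(SK(IS))(K(KI)(SK(IS))(I(S(S(SS))(K(KI)(SK(IS))))))))))
  [37] S(SII)(SI(KI(K(KI)(SK(IS))(I(S(S(SS))(K(KI)(SK(IS))))))(K(KI)(SK(IS))(I(S(S(SS))(K(KI)(SK(IS)))))(K(KI)(SK(IS))(K(KI)(SK(IS))(I(S(S(SS))(K(KI)(SK(IS))))))))))
  [38] S(SII)(SI(I(K(KI)(SK(IS))(I(S(S(SS))(K(KI)(SK(IS)))))(K(KI)(SK(IS))(K(KI)(SK(IS))(I(S(S(SS))(K(KI)(SK(IS))))))))))
  [39] S(SII)(SI(K(KI)(SK(IS))(I(S(S(SS))(K(KI)(SK(IS)))))(K(KI)(SK(IS))(K(KI)(SK(IS))(I(S(S(SS))(K(KI)(SK(IS)))))))))
  [40] S(SII)(SI(KI(I(S(S(SS))(K(KI)(SK(IS)))))(K(KI)(SK(IS))(K(KI)(SK(IS))(I(S(S(SS))(K(KI)(SK(IS)))))))))
  [41] S(SII)(SI(I(K(KI)(SK(IS))(K(KI)(SK(IS))(I(S(S(SS))(K(KI)(SK(IS)))))))))
  [42] S(SII)(SI(K(KI)(SK(IS))(K(KI)(SK(IS))(I(S(S(SS))(K(KI)(SK(IS))))))))
  [43] S(SII)(SI(KI(K(KI)(SK(IS))(I(S(S(SS))(K(KI)(SK(IS))))))))
  [44] S(SII)(SII)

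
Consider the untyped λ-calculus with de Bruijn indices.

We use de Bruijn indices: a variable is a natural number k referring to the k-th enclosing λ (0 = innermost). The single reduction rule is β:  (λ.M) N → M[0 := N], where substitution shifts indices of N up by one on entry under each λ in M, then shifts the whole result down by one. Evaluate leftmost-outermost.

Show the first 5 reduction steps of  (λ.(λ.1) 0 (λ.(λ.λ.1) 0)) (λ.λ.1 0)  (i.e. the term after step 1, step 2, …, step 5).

Answer: after 5 steps: λ.λ.1

Reduction:
  start: (λ.(λ.1) 0 (λ.(λ.λ.1) 0)) (λ.λ.1 0)
  step 1: (λ.λ.λ.1 0) (λ.λ.1 0) (λ.(λ.λ.1) 0)
  step 2: (λ.λ.1 0) (λ.(λ.λ.1) 0)
  step 3: λ.(λ.(λ.λ.1) 0) 0
  step 4: λ.(λ.λ.1) 0
  step 5: λ.λ.1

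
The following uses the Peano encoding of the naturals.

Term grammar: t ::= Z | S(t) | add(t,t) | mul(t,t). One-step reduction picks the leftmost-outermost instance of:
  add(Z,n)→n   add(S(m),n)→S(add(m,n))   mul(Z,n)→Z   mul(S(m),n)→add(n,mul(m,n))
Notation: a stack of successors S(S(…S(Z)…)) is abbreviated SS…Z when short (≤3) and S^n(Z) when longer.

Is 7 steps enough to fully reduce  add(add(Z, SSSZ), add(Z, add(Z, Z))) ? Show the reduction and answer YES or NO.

Answer: YES — reaches normal form SSSZ in 7 ≤ 7 steps

Derivation:
  start: add(add(Z, SSSZ), add(Z, add(Z, Z)))
  step 1: add(SSSZ, add(Z, add(Z, Z)))
  step 2: S(add(SSZ, add(Z, add(Z, Z))))
  step 3: S(S(add(SZ, add(Z, add(Z, Z)))))
  step 4: S(S(S(add(Z, add(Z, add(Z, Z))))))
  step 5: S(S(S(add(Z, add(Z, Z)))))
  step 6: S(S(S(add(Z, Z))))
  step 7: SSSZ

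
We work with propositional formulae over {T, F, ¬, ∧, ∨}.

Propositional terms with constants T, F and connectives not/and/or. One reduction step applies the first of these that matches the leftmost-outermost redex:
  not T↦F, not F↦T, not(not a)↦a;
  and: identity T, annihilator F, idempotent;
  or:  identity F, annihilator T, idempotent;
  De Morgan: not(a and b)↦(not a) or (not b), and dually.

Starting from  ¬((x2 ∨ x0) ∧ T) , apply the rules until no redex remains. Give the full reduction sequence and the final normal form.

Answer: normal form = ¬x2 ∧ ¬x0  (in 4 steps)

Derivation:
  start: ¬((x2 ∨ x0) ∧ T)
  [1] ¬(x2 ∨ x0) ∨ ¬T
  [2] (¬x2 ∧ ¬x0) ∨ ¬T
  [3] (¬x2 ∧ ¬x0) ∨ F
  [4] ¬x2 ∧ ¬x0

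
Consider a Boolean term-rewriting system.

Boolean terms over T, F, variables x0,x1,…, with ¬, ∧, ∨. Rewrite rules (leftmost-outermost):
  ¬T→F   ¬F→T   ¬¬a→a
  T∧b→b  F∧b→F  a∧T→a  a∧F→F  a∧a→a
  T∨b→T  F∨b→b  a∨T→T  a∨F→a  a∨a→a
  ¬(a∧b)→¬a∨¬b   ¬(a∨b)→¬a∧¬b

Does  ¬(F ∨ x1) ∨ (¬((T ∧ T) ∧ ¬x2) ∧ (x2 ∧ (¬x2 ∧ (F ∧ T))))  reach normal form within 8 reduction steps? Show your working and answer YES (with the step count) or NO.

  start: ¬(F ∨ x1) ∨ (¬((T ∧ T) ∧ ¬x2) ∧ (x2 ∧ (¬x2 ∧ (F ∧ T))))
  →1  (¬F ∧ ¬x1) ∨ (¬((T ∧ T) ∧ ¬x2) ∧ (x2 ∧ (¬x2 ∧ (F ∧ T))))
  →2  (T ∧ ¬x1) ∨ (¬((T ∧ T) ∧ ¬x2) ∧ (x2 ∧ (¬x2 ∧ (F ∧ T))))
  →3  ¬x1 ∨ (¬((T ∧ T) ∧ ¬x2) ∧ (x2 ∧ (¬x2 ∧ (F ∧ T))))
  →4  ¬x1 ∨ ((¬(T ∧ T) ∨ ¬¬x2) ∧ (x2 ∧ (¬x2 ∧ (F ∧ T))))
  →5  ¬x1 ∨ (((¬T ∨ ¬T) ∨ ¬¬x2) ∧ (x2 ∧ (¬x2 ∧ (F ∧ T))))
  →6  ¬x1 ∨ ((¬T ∨ ¬¬x2) ∧ (x2 ∧ (¬x2 ∧ (F ∧ T))))
  →7  ¬x1 ∨ ((F ∨ ¬¬x2) ∧ (x2 ∧ (¬x2 ∧ (F ∧ T))))
  →8  ¬x1 ∨ (¬¬x2 ∧ (x2 ∧ (¬x2 ∧ (F ∧ T))))

Answer: NO — after 8 steps the term is ¬x1 ∨ (¬¬x2 ∧ (x2 ∧ (¬x2 ∧ (F ∧ T)))), not yet normal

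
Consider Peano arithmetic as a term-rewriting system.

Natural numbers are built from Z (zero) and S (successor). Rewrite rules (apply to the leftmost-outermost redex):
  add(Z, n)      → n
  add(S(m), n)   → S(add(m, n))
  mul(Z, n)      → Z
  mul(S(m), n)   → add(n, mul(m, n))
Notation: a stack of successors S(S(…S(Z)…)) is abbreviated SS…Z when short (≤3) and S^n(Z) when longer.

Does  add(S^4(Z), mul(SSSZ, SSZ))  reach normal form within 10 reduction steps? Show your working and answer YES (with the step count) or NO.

  start: add(S^4(Z), mul(SSSZ, SSZ))
  [1] S(add(SSSZ, mul(SSSZ, SSZ)))
  [2] S(S(add(SSZ, mul(SSSZ, SSZ))))
  [3] S(S(S(add(SZ, mul(SSSZ, SSZ)))))
  [4] S(S(S(S(add(Z, mul(SSSZ, SSZ))))))
  [5] S(S(S(S(mul(SSSZ, SSZ)))))
  [6] S(S(S(S(add(SSZ, mul(SSZ, SSZ))))))
  [7] S(S(S(S(S(add(SZ, mul(SSZ, SSZ)))))))
  [8] S(S(S(S(S(S(add(Z, mul(SSZ, SSZ))))))))
  [9] S(S(S(S(S(S(mul(SSZ, SSZ)))))))
  [10] S(S(S(S(S(S(add(SSZ, mul(SZ, SSZ))))))))

Answer: NO — after 10 steps the term is S(S(S(S(S(S(add(SSZ, mul(SZ, SSZ)))))))), not yet normal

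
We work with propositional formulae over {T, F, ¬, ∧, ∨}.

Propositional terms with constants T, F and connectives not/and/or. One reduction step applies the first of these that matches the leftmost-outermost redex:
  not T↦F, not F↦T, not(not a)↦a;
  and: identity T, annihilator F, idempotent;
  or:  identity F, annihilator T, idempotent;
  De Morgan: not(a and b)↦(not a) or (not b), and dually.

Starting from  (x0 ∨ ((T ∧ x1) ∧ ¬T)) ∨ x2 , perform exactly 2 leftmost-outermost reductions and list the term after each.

Answer: after 2 steps: (x0 ∨ (x1 ∧ F)) ∨ x2

Reduction:
  start: (x0 ∨ ((T ∧ x1) ∧ ¬T)) ∨ x2
  →1  (x0 ∨ (x1 ∧ ¬T)) ∨ x2
  →2  (x0 ∨ (x1 ∧ F)) ∨ x2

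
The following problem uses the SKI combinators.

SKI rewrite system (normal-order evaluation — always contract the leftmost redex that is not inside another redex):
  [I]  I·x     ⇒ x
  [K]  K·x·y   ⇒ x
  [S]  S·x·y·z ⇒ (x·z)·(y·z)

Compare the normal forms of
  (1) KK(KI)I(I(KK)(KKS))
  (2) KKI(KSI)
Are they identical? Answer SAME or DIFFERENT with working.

Answer: DIFFERENT — A ⇓ I, B ⇓ KS

Derivation:
Term A:
  start: KK(KI)I(I(KK)(KKS))
  step 1: KI(I(KK)(KKS))
  step 2: I

Term B:
  start: KKI(KSI)
  step 1: K(KSI)
  step 2: KS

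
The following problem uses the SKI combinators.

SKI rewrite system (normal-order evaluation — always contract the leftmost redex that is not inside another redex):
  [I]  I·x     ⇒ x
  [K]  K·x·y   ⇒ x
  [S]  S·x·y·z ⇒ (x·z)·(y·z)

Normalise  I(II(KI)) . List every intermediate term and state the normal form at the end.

  start: I(II(KI))
  [1] II(KI)
  [2] I(KI)
  [3] KI

Answer: normal form = KI  (in 3 steps)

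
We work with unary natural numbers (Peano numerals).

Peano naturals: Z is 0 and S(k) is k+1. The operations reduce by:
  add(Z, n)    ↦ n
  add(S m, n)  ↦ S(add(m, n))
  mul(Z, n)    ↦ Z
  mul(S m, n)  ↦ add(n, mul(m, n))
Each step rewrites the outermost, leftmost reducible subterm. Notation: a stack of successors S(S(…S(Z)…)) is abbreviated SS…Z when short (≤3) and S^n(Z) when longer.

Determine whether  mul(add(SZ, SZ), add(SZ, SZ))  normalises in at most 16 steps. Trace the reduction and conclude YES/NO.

  start: mul(add(SZ, SZ), add(SZ, SZ))
  →1  mul(S(add(Z, SZ)), add(SZ, SZ))
  →2  add(add(SZ, SZ), mul(add(Z, SZ), add(SZ, SZ)))
  →3  add(S(add(Z, SZ)), mul(add(Z, SZ), add(SZ, SZ)))
  →4  S(add(add(Z, SZ), mul(add(Z, SZ), add(SZ, SZ))))
  →5  S(add(SZ, mul(add(Z, SZ), add(SZ, SZ))))
  →6  S(S(add(Z, mul(add(Z, SZ), add(SZ, SZ)))))
  →7  S(S(mul(add(Z, SZ), add(SZ, SZ))))
  →8  S(S(mul(SZ, add(SZ, SZ))))
  →9  S(S(add(add(SZ, SZ), mul(Z, add(SZ, SZ)))))
  →10  S(S(add(S(add(Z, SZ)), mul(Z, add(SZ, SZ)))))
  →11  S(S(S(add(add(Z, SZ), mul(Z, add(SZ, SZ))))))
  →12  S(S(S(add(SZ, mul(Z, add(SZ, SZ))))))
  →13  S(S(S(S(add(Z, mul(Z, add(SZ, SZ)))))))
  →14  S(S(S(S(mul(Z, add(SZ, SZ))))))
  →15  S^4(Z)

Answer: YES — reaches normal form S^4(Z) in 15 ≤ 16 steps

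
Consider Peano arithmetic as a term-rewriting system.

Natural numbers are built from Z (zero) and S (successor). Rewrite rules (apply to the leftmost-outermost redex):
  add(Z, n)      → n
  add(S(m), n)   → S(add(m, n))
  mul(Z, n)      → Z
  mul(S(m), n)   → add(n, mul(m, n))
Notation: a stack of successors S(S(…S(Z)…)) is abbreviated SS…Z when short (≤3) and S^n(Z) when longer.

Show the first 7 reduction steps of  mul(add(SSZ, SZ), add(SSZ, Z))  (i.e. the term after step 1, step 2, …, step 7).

Answer: after 7 steps: S(S(add(Z, mul(add(SZ, SZ), add(SSZ, Z)))))

Working:
  start: mul(add(SSZ, SZ), add(SSZ, Z))
  →1  mul(S(add(SZ, SZ)), add(SSZ, Z))
  →2  add(add(SSZ, Z), mul(add(SZ, SZ), add(SSZ, Z)))
  →3  add(S(add(SZ, Z)), mul(add(SZ, SZ), add(SSZ, Z)))
  →4  S(add(add(SZ, Z), mul(add(SZ, SZ), add(SSZ, Z))))
  →5  S(add(S(add(Z, Z)), mul(add(SZ, SZ), add(SSZ, Z))))
  →6  S(S(add(add(Z, Z), mul(add(SZ, SZ), add(SSZ, Z)))))
  →7  S(S(add(Z, mul(add(SZ, SZ), add(SSZ, Z)))))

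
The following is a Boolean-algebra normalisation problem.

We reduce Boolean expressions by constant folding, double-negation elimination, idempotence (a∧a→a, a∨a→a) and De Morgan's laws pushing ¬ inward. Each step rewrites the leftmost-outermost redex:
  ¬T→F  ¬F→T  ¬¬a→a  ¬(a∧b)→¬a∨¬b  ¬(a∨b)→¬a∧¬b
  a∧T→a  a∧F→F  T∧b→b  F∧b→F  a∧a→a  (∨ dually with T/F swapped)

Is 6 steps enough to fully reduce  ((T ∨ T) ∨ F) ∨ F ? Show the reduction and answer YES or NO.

Answer: YES — reaches normal form T in 3 ≤ 6 steps

Working:
  start: ((T ∨ T) ∨ F) ∨ F
  →1  (T ∨ T) ∨ F
  →2  T ∨ T
  →3  T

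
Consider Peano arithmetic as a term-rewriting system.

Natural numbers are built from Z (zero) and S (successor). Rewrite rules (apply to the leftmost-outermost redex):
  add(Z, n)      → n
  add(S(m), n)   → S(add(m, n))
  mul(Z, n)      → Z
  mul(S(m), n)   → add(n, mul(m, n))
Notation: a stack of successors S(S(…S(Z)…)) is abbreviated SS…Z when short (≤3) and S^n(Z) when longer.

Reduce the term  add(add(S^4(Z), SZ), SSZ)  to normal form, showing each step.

Answer: normal form = S^7(Z)  (in 11 steps)

Derivation:
  start: add(add(S^4(Z), SZ), SSZ)
  →1  add(S(add(SSSZ, SZ)), SSZ)
  →2  S(add(add(SSSZ, SZ), SSZ))
  →3  S(add(S(add(SSZ, SZ)), SSZ))
  →4  S(S(add(add(SSZ, SZ), SSZ)))
  →5  S(S(add(S(add(SZ, SZ)), SSZ)))
  →6  S(S(S(add(add(SZ, SZ), SSZ))))
  →7  S(S(S(add(S(add(Z, SZ)), SSZ))))
  →8  S(S(S(S(add(add(Z, SZ), SSZ)))))
  →9  S(S(S(S(add(SZ, SSZ)))))
  →10  S(S(S(S(S(add(Z, SSZ))))))
  →11  S^7(Z)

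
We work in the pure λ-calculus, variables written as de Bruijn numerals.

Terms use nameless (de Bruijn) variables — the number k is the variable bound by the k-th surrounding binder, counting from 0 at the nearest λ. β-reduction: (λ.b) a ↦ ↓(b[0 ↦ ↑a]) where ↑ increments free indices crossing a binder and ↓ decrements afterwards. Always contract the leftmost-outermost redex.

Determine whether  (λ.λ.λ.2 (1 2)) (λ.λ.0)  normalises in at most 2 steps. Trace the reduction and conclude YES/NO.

Answer: YES — reaches normal form λ.λ.λ.0 in 2 ≤ 2 steps

Working:
  start: (λ.λ.λ.2 (1 2)) (λ.λ.0)
  step 1: λ.λ.(λ.λ.0) (1 (λ.λ.0))
  step 2: λ.λ.λ.0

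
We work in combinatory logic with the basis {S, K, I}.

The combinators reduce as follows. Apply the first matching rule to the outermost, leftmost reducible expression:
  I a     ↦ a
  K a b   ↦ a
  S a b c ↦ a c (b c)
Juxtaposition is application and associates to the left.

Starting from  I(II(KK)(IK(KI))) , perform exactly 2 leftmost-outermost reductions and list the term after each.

  start: I(II(KK)(IK(KI)))
  step 1: II(KK)(IK(KI))
  step 2: I(KK)(IK(KI))

Answer: after 2 steps: I(KK)(IK(KI))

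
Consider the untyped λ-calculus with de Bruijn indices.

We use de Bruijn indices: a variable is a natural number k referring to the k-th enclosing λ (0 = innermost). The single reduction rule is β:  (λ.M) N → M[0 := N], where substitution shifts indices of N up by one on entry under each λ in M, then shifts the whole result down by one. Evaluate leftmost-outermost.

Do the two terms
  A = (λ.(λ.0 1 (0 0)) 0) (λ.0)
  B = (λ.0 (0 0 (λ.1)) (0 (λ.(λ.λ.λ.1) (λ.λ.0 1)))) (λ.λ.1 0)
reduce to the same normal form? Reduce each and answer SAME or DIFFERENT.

Answer: DIFFERENT — A ⇓ λ.0, B ⇓ λ.λ.1 0

Derivation:
Term A:
  start: (λ.(λ.0 1 (0 0)) 0) (λ.0)
  →1  (λ.0 (λ.0) (0 0)) (λ.0)
  →2  (λ.0) (λ.0) ((λ.0) (λ.0))
  →3  (λ.0) ((λ.0) (λ.0))
  →4  (λ.0) (λ.0)
  →5  λ.0

Term B:
  start: (λ.0 (0 0 (λ.1)) (0 (λ.(λ.λ.λ.1) (λ.λ.0 1)))) (λ.λ.1 0)
  →1  (λ.λ.1 0) ((λ.λ.1 0) (λ.λ.1 0) (λ.λ.λ.1 0)) ((λ.λ.1 0) (λ.(λ.λ.λ.1) (λ.λ.0 1)))
  →2  (λ.(λ.λ.1 0) (λ.λ.1 0) (λ.λ.λ.1 0) 0) ((λ.λ.1 0) (λ.(λ.λ.λ.1) (λ.λ.0 1)))
  →3  (λ.λ.1 0) (λ.λ.1 0) (λ.λ.λ.1 0) ((λ.λ.1 0) (λ.(λ.λ.λ.1) (λ.λ.0 1)))
  →4  (λ.(λ.λ.1 0) 0) (λ.λ.λ.1 0) ((λ.λ.1 0) (λ.(λ.λ.λ.1) (λ.λ.0 1)))
  →5  (λ.λ.1 0) (λ.λ.λ.1 0) ((λ.λ.1 0) (λ.(λ.λ.λ.1) (λ.λ.0 1)))
  →6  (λ.(λ.λ.λ.1 0) 0) ((λ.λ.1 0) (λ.(λ.λ.λ.1) (λ.λ.0 1)))
  →7  (λ.λ.λ.1 0) ((λ.λ.1 0) (λ.(λ.λ.λ.1) (λ.λ.0 1)))
  →8  λ.λ.1 0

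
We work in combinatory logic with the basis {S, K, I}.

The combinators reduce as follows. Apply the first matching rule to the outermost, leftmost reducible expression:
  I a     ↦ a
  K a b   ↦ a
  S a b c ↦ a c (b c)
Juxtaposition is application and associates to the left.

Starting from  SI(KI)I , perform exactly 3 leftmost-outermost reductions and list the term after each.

Answer: after 3 steps: KII

Working:
  start: SI(KI)I
  step 1: II(KII)
  step 2: I(KII)
  step 3: KII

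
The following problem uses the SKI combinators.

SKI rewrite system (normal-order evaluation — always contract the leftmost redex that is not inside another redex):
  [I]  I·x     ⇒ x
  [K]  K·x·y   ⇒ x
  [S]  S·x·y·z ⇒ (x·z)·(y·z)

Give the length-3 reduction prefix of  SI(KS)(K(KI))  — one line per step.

  start: SI(KS)(K(KI))
  →1  I(K(KI))(KS(K(KI)))
  →2  K(KI)(KS(K(KI)))
  →3  KI

Answer: after 3 steps: KI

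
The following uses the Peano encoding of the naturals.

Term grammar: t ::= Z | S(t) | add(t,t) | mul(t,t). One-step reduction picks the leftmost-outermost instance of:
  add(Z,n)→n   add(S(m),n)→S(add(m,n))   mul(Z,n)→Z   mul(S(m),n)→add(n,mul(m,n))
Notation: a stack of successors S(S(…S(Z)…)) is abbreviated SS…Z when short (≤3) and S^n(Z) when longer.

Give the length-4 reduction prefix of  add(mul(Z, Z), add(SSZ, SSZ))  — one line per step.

  start: add(mul(Z, Z), add(SSZ, SSZ))
  [1] add(Z, add(SSZ, SSZ))
  [2] add(SSZ, SSZ)
  [3] S(add(SZ, SSZ))
  [4] S(S(add(Z, SSZ)))

Answer: after 4 steps: S(S(add(Z, SSZ)))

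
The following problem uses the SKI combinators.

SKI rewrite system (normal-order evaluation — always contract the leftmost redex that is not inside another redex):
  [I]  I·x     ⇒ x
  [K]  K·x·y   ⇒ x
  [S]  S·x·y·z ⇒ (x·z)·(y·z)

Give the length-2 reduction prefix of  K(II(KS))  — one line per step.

  start: K(II(KS))
  [1] K(I(KS))
  [2] K(KS)

Answer: after 2 steps: K(KS)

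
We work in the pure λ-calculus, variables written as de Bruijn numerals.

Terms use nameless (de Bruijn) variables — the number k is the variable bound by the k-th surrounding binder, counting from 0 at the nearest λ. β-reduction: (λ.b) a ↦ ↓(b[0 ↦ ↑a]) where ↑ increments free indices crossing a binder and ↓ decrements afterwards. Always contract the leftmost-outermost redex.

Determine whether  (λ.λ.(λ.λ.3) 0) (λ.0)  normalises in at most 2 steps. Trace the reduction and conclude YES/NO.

  start: (λ.λ.(λ.λ.3) 0) (λ.0)
  →1  λ.(λ.λ.λ.0) 0
  →2  λ.λ.λ.0

Answer: YES — reaches normal form λ.λ.λ.0 in 2 ≤ 2 steps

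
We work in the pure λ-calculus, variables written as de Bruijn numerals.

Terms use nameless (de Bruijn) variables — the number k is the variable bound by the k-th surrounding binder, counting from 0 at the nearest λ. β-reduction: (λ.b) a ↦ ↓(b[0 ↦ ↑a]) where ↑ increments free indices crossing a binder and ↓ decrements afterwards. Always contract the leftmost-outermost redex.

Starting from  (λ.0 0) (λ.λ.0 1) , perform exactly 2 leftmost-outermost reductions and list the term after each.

  start: (λ.0 0) (λ.λ.0 1)
  →1  (λ.λ.0 1) (λ.λ.0 1)
  →2  λ.0 (λ.λ.0 1)

Answer: after 2 steps: λ.0 (λ.λ.0 1)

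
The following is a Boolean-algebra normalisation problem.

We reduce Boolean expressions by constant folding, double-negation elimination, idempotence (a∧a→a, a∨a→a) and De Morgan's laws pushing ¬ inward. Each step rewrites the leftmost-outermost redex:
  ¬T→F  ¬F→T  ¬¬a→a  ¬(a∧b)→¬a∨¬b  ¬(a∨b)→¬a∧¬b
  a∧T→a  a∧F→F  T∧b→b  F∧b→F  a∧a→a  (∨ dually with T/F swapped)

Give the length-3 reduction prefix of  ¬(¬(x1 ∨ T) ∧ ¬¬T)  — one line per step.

Answer: after 3 steps: T ∨ ¬¬¬T

Working:
  start: ¬(¬(x1 ∨ T) ∧ ¬¬T)
  step 1: ¬¬(x1 ∨ T) ∨ ¬¬¬T
  step 2: (x1 ∨ T) ∨ ¬¬¬T
  step 3: T ∨ ¬¬¬T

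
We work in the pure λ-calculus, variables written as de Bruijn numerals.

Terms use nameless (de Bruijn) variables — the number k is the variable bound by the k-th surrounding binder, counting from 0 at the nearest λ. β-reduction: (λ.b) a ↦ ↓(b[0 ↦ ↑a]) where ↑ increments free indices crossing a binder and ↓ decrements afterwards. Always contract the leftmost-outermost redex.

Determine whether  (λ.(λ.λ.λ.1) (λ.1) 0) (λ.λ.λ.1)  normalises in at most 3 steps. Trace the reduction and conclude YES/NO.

Answer: YES — reaches normal form λ.λ.λ.λ.1 in 3 ≤ 3 steps

Derivation:
  start: (λ.(λ.λ.λ.1) (λ.1) 0) (λ.λ.λ.1)
  [1] (λ.λ.λ.1) (λ.λ.λ.λ.1) (λ.λ.λ.1)
  [2] (λ.λ.1) (λ.λ.λ.1)
  [3] λ.λ.λ.λ.1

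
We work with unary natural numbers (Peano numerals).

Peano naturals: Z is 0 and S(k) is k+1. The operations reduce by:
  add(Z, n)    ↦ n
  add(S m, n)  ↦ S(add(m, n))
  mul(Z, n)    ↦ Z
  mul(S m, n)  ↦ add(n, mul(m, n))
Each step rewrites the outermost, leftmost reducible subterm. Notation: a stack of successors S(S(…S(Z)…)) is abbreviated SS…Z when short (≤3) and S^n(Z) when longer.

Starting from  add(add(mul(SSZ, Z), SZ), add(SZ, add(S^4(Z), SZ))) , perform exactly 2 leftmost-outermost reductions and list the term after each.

Answer: after 2 steps: add(add(mul(SZ, Z), SZ), add(SZ, add(S^4(Z), SZ)))

Reduction:
  start: add(add(mul(SSZ, Z), SZ), add(SZ, add(S^4(Z), SZ)))
  [1] add(add(add(Z, mul(SZ, Z)), SZ), add(SZ, add(S^4(Z), SZ)))
  [2] add(add(mul(SZ, Z), SZ), add(SZ, add(S^4(Z), SZ)))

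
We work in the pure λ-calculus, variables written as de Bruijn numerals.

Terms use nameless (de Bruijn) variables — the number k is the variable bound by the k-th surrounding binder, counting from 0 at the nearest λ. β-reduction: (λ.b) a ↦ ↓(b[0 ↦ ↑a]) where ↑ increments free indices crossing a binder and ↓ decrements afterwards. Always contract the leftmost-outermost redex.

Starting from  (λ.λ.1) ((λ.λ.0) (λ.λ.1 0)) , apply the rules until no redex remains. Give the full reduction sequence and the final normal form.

  start: (λ.λ.1) ((λ.λ.0) (λ.λ.1 0))
  →1  λ.(λ.λ.0) (λ.λ.1 0)
  →2  λ.λ.0

Answer: normal form = λ.λ.0  (in 2 steps)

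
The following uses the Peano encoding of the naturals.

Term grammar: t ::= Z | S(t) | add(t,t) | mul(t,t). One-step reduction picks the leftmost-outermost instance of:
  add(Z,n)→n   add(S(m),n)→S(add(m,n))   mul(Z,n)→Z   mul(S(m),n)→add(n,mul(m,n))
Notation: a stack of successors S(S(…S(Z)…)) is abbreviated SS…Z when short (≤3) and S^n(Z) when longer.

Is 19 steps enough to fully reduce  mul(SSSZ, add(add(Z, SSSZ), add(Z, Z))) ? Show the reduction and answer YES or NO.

Answer: NO — after 19 steps the term is S(S(S(S(S(S(add(add(Z, add(Z, Z)), mul(SZ, add(add(Z, SSSZ), add(Z, Z)))))))))), not yet normal

Derivation:
  start: mul(SSSZ, add(add(Z, SSSZ), add(Z, Z)))
  [1] add(add(add(Z, SSSZ), add(Z, Z)), mul(SSZ, add(add(Z, SSSZ), add(Z, Z))))
  [2] add(add(SSSZ, add(Z, Z)), mul(SSZ, add(add(Z, SSSZ), add(Z, Z))))
  [3] add(S(add(SSZ, add(Z, Z))), mul(SSZ, add(add(Z, SSSZ), add(Z, Z))))
  [4] S(add(add(SSZ, add(Z, Z)), mul(SSZ, add(add(Z, SSSZ), add(Z, Z)))))
  [5] S(add(S(add(SZ, add(Z, Z))), mul(SSZ, add(add(Z, SSSZ), add(Z, Z)))))
  [6] S(S(add(add(SZ, add(Z, Z)), mul(SSZ, add(add(Z, SSSZ), add(Z, Z))))))
  [7] S(S(add(S(add(Z, add(Z, Z))), mul(SSZ, add(add(Z, SSSZ), add(Z, Z))))))
  [8] S(S(S(add(add(Z, add(Z, Z)), mul(SSZ, add(add(Z, SSSZ), add(Z, Z)))))))
  [9] S(S(S(add(add(Z, Z), mul(SSZ, add(add(Z, SSSZ), add(Z, Z)))))))
  [10] S(S(S(add(Z, mul(SSZ, add(add(Z, SSSZ), add(Z, Z)))))))
  [11] S(S(S(mul(SSZ, add(add(Z, SSSZ), add(Z, Z))))))
  [12] S(S(S(add(add(add(Z, SSSZ), add(Z, Z)), mul(SZ, add(add(Z, SSSZ), add(Z, Z)))))))
  [13] S(S(S(add(add(SSSZ, add(Z, Z)), mul(SZ, add(add(Z, SSSZ), add(Z, Z)))))))
  [14] S(S(S(add(S(add(SSZ, add(Z, Z))), mul(SZ, add(add(Z, SSSZ), add(Z, Z)))))))
  [15] S(S(S(S(add(add(SSZ, add(Z, Z)), mul(SZ, add(add(Z, SSSZ), add(Z, Z))))))))
  [16] S(S(S(S(add(S(add(SZ, add(Z, Z))), mul(SZ, add(add(Z, SSSZ), add(Z, Z))))))))
  [17] S(S(S(S(S(add(add(SZ, add(Z, Z)), mul(SZ, add(add(Z, SSSZ), add(Z, Z)))))))))
  [18] S(S(S(S(S(add(S(add(Z, add(Z, Z))), mul(SZ, add(add(Z, SSSZ), add(Z, Z)))))))))
  [19] S(S(S(S(S(S(add(add(Z, add(Z, Z)), mul(SZ, add(add(Z, SSSZ), add(Z, Z))))))))))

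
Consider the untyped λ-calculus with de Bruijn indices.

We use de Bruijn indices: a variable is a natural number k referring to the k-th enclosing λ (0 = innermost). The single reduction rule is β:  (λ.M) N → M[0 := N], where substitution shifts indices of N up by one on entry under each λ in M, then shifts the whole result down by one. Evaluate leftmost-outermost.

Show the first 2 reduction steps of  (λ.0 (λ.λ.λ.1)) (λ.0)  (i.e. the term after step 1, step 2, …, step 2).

Answer: after 2 steps: λ.λ.λ.1

Derivation:
  start: (λ.0 (λ.λ.λ.1)) (λ.0)
  [1] (λ.0) (λ.λ.λ.1)
  [2] λ.λ.λ.1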